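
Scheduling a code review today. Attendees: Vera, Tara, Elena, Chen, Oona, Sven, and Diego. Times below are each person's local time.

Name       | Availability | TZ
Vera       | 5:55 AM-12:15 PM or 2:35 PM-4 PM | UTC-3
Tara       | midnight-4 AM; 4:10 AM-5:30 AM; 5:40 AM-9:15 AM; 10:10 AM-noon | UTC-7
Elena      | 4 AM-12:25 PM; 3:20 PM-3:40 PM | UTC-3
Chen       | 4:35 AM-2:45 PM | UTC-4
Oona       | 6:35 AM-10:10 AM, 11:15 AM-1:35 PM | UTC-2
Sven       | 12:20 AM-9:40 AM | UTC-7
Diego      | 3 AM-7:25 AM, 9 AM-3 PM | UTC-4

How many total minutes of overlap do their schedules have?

260

Vera in UTC: 08:55-15:15, 17:35-19:00 (add 3h to convert from UTC-3).
Tara in UTC: 07:00-11:00, 11:10-12:30, 12:40-16:15, 17:10-19:00 (add 7h to convert from UTC-7).
Elena in UTC: 07:00-15:25, 18:20-18:40 (add 3h to convert from UTC-3).
Chen in UTC: 08:35-18:45 (add 4h to convert from UTC-4).
Oona in UTC: 08:35-12:10, 13:15-15:35 (add 2h to convert from UTC-2).
Sven in UTC: 07:20-16:40 (add 7h to convert from UTC-7).
Diego in UTC: 07:00-11:25, 13:00-19:00 (add 4h to convert from UTC-4).
Vera ∩ Tara: 08:55-11:00, 11:10-12:30, 12:40-15:15, 17:35-19:00.
Vera ∩ Tara ∩ Elena: 08:55-11:00, 11:10-12:30, 12:40-15:15, 18:20-18:40.
Vera ∩ Tara ∩ Elena ∩ Chen: 08:55-11:00, 11:10-12:30, 12:40-15:15, 18:20-18:40.
Vera ∩ Tara ∩ Elena ∩ Chen ∩ Oona: 08:55-11:00, 11:10-12:10, 13:15-15:15.
Vera ∩ Tara ∩ Elena ∩ Chen ∩ Oona ∩ Sven: 08:55-11:00, 11:10-12:10, 13:15-15:15.
Vera ∩ Tara ∩ Elena ∩ Chen ∩ Oona ∩ Sven ∩ Diego: 08:55-11:00, 11:10-11:25, 13:15-15:15.
Those are the intersection windows.
Summing the common windows: 125 + 15 + 120 = 260 minutes.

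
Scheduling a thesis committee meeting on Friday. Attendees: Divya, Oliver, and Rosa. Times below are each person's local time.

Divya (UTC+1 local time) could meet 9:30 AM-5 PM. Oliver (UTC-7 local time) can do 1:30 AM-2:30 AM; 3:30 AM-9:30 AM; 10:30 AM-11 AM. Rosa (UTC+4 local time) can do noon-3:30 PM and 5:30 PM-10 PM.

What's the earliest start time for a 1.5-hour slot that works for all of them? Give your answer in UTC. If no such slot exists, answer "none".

13:30

Divya in UTC: 08:30-16:00 (subtract 1h to convert from UTC+1).
Oliver in UTC: 08:30-09:30, 10:30-16:30, 17:30-18:00 (add 7h to convert from UTC-7).
Rosa in UTC: 08:00-11:30, 13:30-18:00 (subtract 4h to convert from UTC+4).
Divya ∩ Oliver: 08:30-09:30, 10:30-16:00.
Divya ∩ Oliver ∩ Rosa: 08:30-09:30, 10:30-11:30, 13:30-16:00.
Those are the intersection windows.
The first common window of at least 90 minutes is 13:30-16:00, so the earliest start is 13:30.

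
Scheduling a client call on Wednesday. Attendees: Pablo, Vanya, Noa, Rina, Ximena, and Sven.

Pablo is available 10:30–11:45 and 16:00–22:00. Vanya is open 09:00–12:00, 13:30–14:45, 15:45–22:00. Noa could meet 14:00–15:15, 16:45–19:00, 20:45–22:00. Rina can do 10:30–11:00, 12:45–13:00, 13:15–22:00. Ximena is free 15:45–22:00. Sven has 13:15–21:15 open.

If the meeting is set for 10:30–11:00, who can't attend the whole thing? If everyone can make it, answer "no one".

Pablo: free for 10:30-11:00. Vanya: free for 10:30-11:00. Noa: not fully free for 10:30-11:00. Rina: free for 10:30-11:00. Ximena: not fully free for 10:30-11:00. Sven: not fully free for 10:30-11:00.

Noa, Sven, Ximena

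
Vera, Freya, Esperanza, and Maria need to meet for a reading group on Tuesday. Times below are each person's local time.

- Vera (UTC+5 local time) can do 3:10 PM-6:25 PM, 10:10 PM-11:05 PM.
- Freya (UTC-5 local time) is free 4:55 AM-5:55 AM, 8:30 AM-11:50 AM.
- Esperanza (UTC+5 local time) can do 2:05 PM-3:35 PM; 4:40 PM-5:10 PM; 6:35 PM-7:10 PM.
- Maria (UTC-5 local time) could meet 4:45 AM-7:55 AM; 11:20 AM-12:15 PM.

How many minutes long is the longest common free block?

Vera in UTC: 10:10-13:25, 17:10-18:05 (subtract 5h to convert from UTC+5).
Freya in UTC: 09:55-10:55, 13:30-16:50 (add 5h to convert from UTC-5).
Esperanza in UTC: 09:05-10:35, 11:40-12:10, 13:35-14:10 (subtract 5h to convert from UTC+5).
Maria in UTC: 09:45-12:55, 16:20-17:15 (add 5h to convert from UTC-5).
Vera ∩ Freya: 10:10-10:55.
Vera ∩ Freya ∩ Esperanza: 10:10-10:35.
Vera ∩ Freya ∩ Esperanza ∩ Maria: 10:10-10:35.
Those are the intersection windows.
The longest is 10:10-10:35 at 25 minutes.

25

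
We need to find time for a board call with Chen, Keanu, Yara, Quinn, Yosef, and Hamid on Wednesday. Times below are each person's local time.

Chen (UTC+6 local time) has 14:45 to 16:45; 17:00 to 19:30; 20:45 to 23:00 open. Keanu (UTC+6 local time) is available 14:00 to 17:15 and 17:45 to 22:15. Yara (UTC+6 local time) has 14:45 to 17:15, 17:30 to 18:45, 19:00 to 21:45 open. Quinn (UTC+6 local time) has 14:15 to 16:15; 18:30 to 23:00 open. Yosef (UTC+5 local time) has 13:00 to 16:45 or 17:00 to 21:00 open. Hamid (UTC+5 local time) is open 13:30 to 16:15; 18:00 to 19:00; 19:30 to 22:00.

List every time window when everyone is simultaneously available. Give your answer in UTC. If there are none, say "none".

Chen in UTC: 08:45-10:45, 11:00-13:30, 14:45-17:00 (subtract 6h to convert from UTC+6).
Keanu in UTC: 08:00-11:15, 11:45-16:15 (subtract 6h to convert from UTC+6).
Yara in UTC: 08:45-11:15, 11:30-12:45, 13:00-15:45 (subtract 6h to convert from UTC+6).
Quinn in UTC: 08:15-10:15, 12:30-17:00 (subtract 6h to convert from UTC+6).
Yosef in UTC: 08:00-11:45, 12:00-16:00 (subtract 5h to convert from UTC+5).
Hamid in UTC: 08:30-11:15, 13:00-14:00, 14:30-17:00 (subtract 5h to convert from UTC+5).
Chen ∩ Keanu: 08:45-10:45, 11:00-11:15, 11:45-13:30, 14:45-16:15.
Chen ∩ Keanu ∩ Yara: 08:45-10:45, 11:00-11:15, 11:45-12:45, 13:00-13:30, 14:45-15:45.
Chen ∩ Keanu ∩ Yara ∩ Quinn: 08:45-10:15, 12:30-12:45, 13:00-13:30, 14:45-15:45.
Chen ∩ Keanu ∩ Yara ∩ Quinn ∩ Yosef: 08:45-10:15, 12:30-12:45, 13:00-13:30, 14:45-15:45.
Chen ∩ Keanu ∩ Yara ∩ Quinn ∩ Yosef ∩ Hamid: 08:45-10:15, 13:00-13:30, 14:45-15:45.

08:45-10:15, 13:00-13:30, 14:45-15:45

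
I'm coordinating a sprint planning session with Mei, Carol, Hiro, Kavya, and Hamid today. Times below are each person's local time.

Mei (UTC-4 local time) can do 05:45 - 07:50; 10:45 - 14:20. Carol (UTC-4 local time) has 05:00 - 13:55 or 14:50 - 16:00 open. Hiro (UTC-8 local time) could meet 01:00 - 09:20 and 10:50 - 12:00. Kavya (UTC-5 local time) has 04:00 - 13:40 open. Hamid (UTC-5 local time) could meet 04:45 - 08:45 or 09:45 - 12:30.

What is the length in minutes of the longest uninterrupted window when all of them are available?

155

Mei in UTC: 09:45-11:50, 14:45-18:20 (add 4h to convert from UTC-4).
Carol in UTC: 09:00-17:55, 18:50-20:00 (add 4h to convert from UTC-4).
Hiro in UTC: 09:00-17:20, 18:50-20:00 (add 8h to convert from UTC-8).
Kavya in UTC: 09:00-18:40 (add 5h to convert from UTC-5).
Hamid in UTC: 09:45-13:45, 14:45-17:30 (add 5h to convert from UTC-5).
Mei ∩ Carol: 09:45-11:50, 14:45-17:55.
Mei ∩ Carol ∩ Hiro: 09:45-11:50, 14:45-17:20.
Mei ∩ Carol ∩ Hiro ∩ Kavya: 09:45-11:50, 14:45-17:20.
Mei ∩ Carol ∩ Hiro ∩ Kavya ∩ Hamid: 09:45-11:50, 14:45-17:20.
The longest is 14:45-17:20 at 155 minutes.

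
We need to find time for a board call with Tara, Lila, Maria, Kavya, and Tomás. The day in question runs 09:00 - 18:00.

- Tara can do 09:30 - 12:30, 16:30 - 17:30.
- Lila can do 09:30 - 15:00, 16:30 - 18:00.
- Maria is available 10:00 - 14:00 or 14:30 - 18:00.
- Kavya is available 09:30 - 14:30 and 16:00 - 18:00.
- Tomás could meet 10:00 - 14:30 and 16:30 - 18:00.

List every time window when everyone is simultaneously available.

Tara ∩ Lila: 09:30-12:30, 16:30-17:30.
Tara ∩ Lila ∩ Maria: 10:00-12:30, 16:30-17:30.
Tara ∩ Lila ∩ Maria ∩ Kavya: 10:00-12:30, 16:30-17:30.
Tara ∩ Lila ∩ Maria ∩ Kavya ∩ Tomás: 10:00-12:30, 16:30-17:30.

10:00-12:30, 16:30-17:30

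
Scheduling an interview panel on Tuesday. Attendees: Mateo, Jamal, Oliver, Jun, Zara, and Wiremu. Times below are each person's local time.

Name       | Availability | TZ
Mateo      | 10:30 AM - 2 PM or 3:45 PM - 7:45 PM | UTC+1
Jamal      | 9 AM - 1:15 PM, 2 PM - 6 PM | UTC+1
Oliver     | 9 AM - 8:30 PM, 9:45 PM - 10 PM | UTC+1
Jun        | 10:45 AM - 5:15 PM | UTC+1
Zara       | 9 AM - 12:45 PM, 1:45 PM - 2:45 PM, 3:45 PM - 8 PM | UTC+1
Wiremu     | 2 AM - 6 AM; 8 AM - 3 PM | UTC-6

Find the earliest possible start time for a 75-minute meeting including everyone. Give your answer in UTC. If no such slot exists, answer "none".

Mateo in UTC: 09:30-13:00, 14:45-18:45 (subtract 1h to convert from UTC+1).
Jamal in UTC: 08:00-12:15, 13:00-17:00 (subtract 1h to convert from UTC+1).
Oliver in UTC: 08:00-19:30, 20:45-21:00 (subtract 1h to convert from UTC+1).
Jun in UTC: 09:45-16:15 (subtract 1h to convert from UTC+1).
Zara in UTC: 08:00-11:45, 12:45-13:45, 14:45-19:00 (subtract 1h to convert from UTC+1).
Wiremu in UTC: 08:00-12:00, 14:00-21:00 (add 6h to convert from UTC-6).
Mateo ∩ Jamal: 09:30-12:15, 14:45-17:00.
Mateo ∩ Jamal ∩ Oliver: 09:30-12:15, 14:45-17:00.
Mateo ∩ Jamal ∩ Oliver ∩ Jun: 09:45-12:15, 14:45-16:15.
Mateo ∩ Jamal ∩ Oliver ∩ Jun ∩ Zara: 09:45-11:45, 14:45-16:15.
Mateo ∩ Jamal ∩ Oliver ∩ Jun ∩ Zara ∩ Wiremu: 09:45-11:45, 14:45-16:15.
The first common window of at least 75 minutes is 09:45-11:45, so the earliest start is 09:45.

09:45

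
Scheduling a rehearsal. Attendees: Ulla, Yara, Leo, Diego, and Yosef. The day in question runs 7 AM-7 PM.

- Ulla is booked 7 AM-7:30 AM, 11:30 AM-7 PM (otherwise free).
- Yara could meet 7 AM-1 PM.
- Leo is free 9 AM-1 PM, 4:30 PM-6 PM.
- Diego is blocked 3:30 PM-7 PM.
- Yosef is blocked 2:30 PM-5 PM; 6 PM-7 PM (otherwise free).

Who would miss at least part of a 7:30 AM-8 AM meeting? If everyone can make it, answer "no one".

Leo

Ulla free: 07:30-11:30 (invert busy blocks within the working day).
Yara free: 07:00-13:00.
Leo free: 09:00-13:00, 16:30-18:00.
Diego free: 07:00-15:30 (invert busy blocks within the working day).
Yosef free: 07:00-14:30, 17:00-18:00 (invert busy blocks within the working day).
Ulla: free for 07:30-08:00. Yara: free for 07:30-08:00. Leo: not fully free for 07:30-08:00. Diego: free for 07:30-08:00. Yosef: free for 07:30-08:00.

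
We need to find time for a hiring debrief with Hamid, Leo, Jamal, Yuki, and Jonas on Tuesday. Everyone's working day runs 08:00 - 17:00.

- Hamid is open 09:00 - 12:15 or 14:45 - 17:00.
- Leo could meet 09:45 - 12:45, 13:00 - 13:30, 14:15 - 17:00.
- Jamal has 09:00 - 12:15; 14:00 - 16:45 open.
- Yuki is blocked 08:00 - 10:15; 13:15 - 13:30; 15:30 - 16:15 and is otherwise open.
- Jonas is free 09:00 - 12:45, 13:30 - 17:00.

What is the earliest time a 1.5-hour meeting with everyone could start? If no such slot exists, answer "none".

Hamid free: 09:00-12:15, 14:45-17:00.
Leo free: 09:45-12:45, 13:00-13:30, 14:15-17:00.
Jamal free: 09:00-12:15, 14:00-16:45.
Yuki free: 10:15-13:15, 13:30-15:30, 16:15-17:00 (invert busy blocks within the working day).
Jonas free: 09:00-12:45, 13:30-17:00.
Hamid ∩ Leo: 09:45-12:15, 14:45-17:00.
Hamid ∩ Leo ∩ Jamal: 09:45-12:15, 14:45-16:45.
Hamid ∩ Leo ∩ Jamal ∩ Yuki: 10:15-12:15, 14:45-15:30, 16:15-16:45.
Hamid ∩ Leo ∩ Jamal ∩ Yuki ∩ Jonas: 10:15-12:15, 14:45-15:30, 16:15-16:45.
The first common window of at least 90 minutes is 10:15-12:15, so the earliest start is 10:15.

10:15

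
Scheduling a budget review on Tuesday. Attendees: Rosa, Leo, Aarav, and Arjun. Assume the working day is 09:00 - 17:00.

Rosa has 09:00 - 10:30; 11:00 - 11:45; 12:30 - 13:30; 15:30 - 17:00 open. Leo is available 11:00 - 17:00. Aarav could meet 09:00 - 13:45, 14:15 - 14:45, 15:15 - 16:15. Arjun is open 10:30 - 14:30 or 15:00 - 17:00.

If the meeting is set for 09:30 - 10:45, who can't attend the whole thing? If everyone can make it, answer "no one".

Rosa: not fully free for 09:30-10:45. Leo: not fully free for 09:30-10:45. Aarav: free for 09:30-10:45. Arjun: not fully free for 09:30-10:45.

Arjun, Leo, Rosa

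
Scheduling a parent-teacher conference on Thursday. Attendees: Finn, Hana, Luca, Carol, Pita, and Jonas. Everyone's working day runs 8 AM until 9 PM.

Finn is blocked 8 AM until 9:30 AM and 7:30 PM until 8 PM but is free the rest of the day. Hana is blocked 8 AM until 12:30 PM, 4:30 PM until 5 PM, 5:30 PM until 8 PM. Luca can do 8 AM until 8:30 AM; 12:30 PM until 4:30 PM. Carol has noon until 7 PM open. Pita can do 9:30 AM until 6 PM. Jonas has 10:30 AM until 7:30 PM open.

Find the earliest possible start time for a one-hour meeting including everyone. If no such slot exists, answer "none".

Finn free: 09:30-19:30, 20:00-21:00 (invert busy blocks within the working day).
Hana free: 12:30-16:30, 17:00-17:30, 20:00-21:00 (invert busy blocks within the working day).
Luca free: 08:00-08:30, 12:30-16:30.
Carol free: 12:00-19:00.
Pita free: 09:30-18:00.
Jonas free: 10:30-19:30.
Finn ∩ Hana: 12:30-16:30, 17:00-17:30, 20:00-21:00.
Finn ∩ Hana ∩ Luca: 12:30-16:30.
Finn ∩ Hana ∩ Luca ∩ Carol: 12:30-16:30.
Finn ∩ Hana ∩ Luca ∩ Carol ∩ Pita: 12:30-16:30.
Finn ∩ Hana ∩ Luca ∩ Carol ∩ Pita ∩ Jonas: 12:30-16:30.
So the common availability across everyone is 12:30-16:30.
The first common window of at least 60 minutes is 12:30-16:30, so the earliest start is 12:30.

12:30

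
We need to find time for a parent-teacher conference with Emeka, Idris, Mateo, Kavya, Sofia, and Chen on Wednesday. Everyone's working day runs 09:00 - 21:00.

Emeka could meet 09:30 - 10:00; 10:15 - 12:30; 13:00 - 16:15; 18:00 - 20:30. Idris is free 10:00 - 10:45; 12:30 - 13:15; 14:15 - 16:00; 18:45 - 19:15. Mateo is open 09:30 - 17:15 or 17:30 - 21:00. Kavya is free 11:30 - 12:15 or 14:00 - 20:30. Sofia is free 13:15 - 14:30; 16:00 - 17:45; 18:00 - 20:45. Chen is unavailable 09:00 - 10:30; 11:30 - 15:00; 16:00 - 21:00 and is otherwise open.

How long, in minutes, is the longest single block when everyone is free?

Emeka free: 09:30-10:00, 10:15-12:30, 13:00-16:15, 18:00-20:30.
Idris free: 10:00-10:45, 12:30-13:15, 14:15-16:00, 18:45-19:15.
Mateo free: 09:30-17:15, 17:30-21:00.
Kavya free: 11:30-12:15, 14:00-20:30.
Sofia free: 13:15-14:30, 16:00-17:45, 18:00-20:45.
Chen free: 10:30-11:30, 15:00-16:00 (invert busy blocks within the working day).
Emeka ∩ Idris: 10:15-10:45, 13:00-13:15, 14:15-16:00, 18:45-19:15.
Emeka ∩ Idris ∩ Mateo: 10:15-10:45, 13:00-13:15, 14:15-16:00, 18:45-19:15.
Emeka ∩ Idris ∩ Mateo ∩ Kavya: 14:15-16:00, 18:45-19:15.
Emeka ∩ Idris ∩ Mateo ∩ Kavya ∩ Sofia: 14:15-14:30, 18:45-19:15.
Emeka ∩ Idris ∩ Mateo ∩ Kavya ∩ Sofia ∩ Chen: ∅.
There is no time when everyone is free.
No common window exists, so the longest block is 0 minutes.

0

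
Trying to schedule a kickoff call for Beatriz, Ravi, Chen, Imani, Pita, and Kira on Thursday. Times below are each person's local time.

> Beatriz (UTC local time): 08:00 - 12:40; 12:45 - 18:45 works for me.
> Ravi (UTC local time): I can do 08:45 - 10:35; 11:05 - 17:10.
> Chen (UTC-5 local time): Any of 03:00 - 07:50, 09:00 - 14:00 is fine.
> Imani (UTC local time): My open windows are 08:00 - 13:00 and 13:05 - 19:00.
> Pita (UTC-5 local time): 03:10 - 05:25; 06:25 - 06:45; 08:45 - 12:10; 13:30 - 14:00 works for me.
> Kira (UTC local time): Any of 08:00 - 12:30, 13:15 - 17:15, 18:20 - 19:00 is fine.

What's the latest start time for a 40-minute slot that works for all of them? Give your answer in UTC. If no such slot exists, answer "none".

Beatriz in UTC: 08:00-12:40, 12:45-18:45.
Ravi in UTC: 08:45-10:35, 11:05-17:10.
Chen in UTC: 08:00-12:50, 14:00-19:00 (add 5h to convert from UTC-5).
Imani in UTC: 08:00-13:00, 13:05-19:00.
Pita in UTC: 08:10-10:25, 11:25-11:45, 13:45-17:10, 18:30-19:00 (add 5h to convert from UTC-5).
Kira in UTC: 08:00-12:30, 13:15-17:15, 18:20-19:00.
Beatriz ∩ Ravi: 08:45-10:35, 11:05-12:40, 12:45-17:10.
Beatriz ∩ Ravi ∩ Chen: 08:45-10:35, 11:05-12:40, 12:45-12:50, 14:00-17:10.
Beatriz ∩ Ravi ∩ Chen ∩ Imani: 08:45-10:35, 11:05-12:40, 12:45-12:50, 14:00-17:10.
Beatriz ∩ Ravi ∩ Chen ∩ Imani ∩ Pita: 08:45-10:25, 11:25-11:45, 14:00-17:10.
Beatriz ∩ Ravi ∩ Chen ∩ Imani ∩ Pita ∩ Kira: 08:45-10:25, 11:25-11:45, 14:00-17:10.
The last common window of at least 40 minutes is 14:00-17:10; a 40-minute meeting can start as late as 16:30 and still end by 17:10.

16:30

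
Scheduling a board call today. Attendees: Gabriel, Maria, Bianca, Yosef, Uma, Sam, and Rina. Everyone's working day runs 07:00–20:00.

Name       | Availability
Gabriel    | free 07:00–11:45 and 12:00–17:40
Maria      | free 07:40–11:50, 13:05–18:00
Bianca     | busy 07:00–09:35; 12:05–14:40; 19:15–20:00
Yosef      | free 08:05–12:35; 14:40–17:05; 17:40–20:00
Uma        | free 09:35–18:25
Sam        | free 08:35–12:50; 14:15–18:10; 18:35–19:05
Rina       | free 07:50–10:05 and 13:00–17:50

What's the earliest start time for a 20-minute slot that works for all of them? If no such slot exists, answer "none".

09:35

Gabriel free: 07:00-11:45, 12:00-17:40.
Maria free: 07:40-11:50, 13:05-18:00.
Bianca free: 09:35-12:05, 14:40-19:15 (invert busy blocks within the working day).
Yosef free: 08:05-12:35, 14:40-17:05, 17:40-20:00.
Uma free: 09:35-18:25.
Sam free: 08:35-12:50, 14:15-18:10, 18:35-19:05.
Rina free: 07:50-10:05, 13:00-17:50.
Gabriel ∩ Maria: 07:40-11:45, 13:05-17:40.
Gabriel ∩ Maria ∩ Bianca: 09:35-11:45, 14:40-17:40.
Gabriel ∩ Maria ∩ Bianca ∩ Yosef: 09:35-11:45, 14:40-17:05.
Gabriel ∩ Maria ∩ Bianca ∩ Yosef ∩ Uma: 09:35-11:45, 14:40-17:05.
Gabriel ∩ Maria ∩ Bianca ∩ Yosef ∩ Uma ∩ Sam: 09:35-11:45, 14:40-17:05.
Gabriel ∩ Maria ∩ Bianca ∩ Yosef ∩ Uma ∩ Sam ∩ Rina: 09:35-10:05, 14:40-17:05.
The first common window of at least 20 minutes is 09:35-10:05, so the earliest start is 09:35.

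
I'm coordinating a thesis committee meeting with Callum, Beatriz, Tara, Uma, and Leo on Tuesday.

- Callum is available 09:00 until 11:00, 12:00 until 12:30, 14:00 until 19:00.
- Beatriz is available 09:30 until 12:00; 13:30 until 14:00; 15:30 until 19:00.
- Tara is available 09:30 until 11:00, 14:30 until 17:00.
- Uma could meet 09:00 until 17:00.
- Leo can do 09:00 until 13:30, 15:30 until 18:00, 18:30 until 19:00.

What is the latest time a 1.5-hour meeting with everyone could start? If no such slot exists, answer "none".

15:30

Callum ∩ Beatriz: 09:30-11:00, 15:30-19:00.
Callum ∩ Beatriz ∩ Tara: 09:30-11:00, 15:30-17:00.
Callum ∩ Beatriz ∩ Tara ∩ Uma: 09:30-11:00, 15:30-17:00.
Callum ∩ Beatriz ∩ Tara ∩ Uma ∩ Leo: 09:30-11:00, 15:30-17:00.
The last common window of at least 90 minutes is 15:30-17:00; a 90-minute meeting can start as late as 15:30 and still end by 17:00.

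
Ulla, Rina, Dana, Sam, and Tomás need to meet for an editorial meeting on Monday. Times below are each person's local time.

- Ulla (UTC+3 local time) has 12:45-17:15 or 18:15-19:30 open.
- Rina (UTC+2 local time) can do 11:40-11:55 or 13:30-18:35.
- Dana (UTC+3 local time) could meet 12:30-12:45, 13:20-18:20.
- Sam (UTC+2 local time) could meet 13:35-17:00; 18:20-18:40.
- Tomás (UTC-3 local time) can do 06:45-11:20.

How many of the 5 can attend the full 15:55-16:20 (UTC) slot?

2

Ulla in UTC: 09:45-14:15, 15:15-16:30 (subtract 3h to convert from UTC+3).
Rina in UTC: 09:40-09:55, 11:30-16:35 (subtract 2h to convert from UTC+2).
Dana in UTC: 09:30-09:45, 10:20-15:20 (subtract 3h to convert from UTC+3).
Sam in UTC: 11:35-15:00, 16:20-16:40 (subtract 2h to convert from UTC+2).
Tomás in UTC: 09:45-14:20 (add 3h to convert from UTC-3).
Ulla and Rina can make the full 15:55-16:20 slot — that's 2.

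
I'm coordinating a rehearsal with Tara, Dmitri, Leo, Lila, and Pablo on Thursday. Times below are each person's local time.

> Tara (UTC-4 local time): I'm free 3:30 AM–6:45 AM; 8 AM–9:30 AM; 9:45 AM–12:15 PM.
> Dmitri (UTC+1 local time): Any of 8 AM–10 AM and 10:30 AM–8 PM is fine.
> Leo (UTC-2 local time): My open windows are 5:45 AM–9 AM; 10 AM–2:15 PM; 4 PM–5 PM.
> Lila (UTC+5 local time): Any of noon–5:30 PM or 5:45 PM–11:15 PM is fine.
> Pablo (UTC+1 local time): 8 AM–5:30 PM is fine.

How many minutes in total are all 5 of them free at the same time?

375

Tara in UTC: 07:30-10:45, 12:00-13:30, 13:45-16:15 (add 4h to convert from UTC-4).
Dmitri in UTC: 07:00-09:00, 09:30-19:00 (subtract 1h to convert from UTC+1).
Leo in UTC: 07:45-11:00, 12:00-16:15, 18:00-19:00 (add 2h to convert from UTC-2).
Lila in UTC: 07:00-12:30, 12:45-18:15 (subtract 5h to convert from UTC+5).
Pablo in UTC: 07:00-16:30 (subtract 1h to convert from UTC+1).
Tara ∩ Dmitri: 07:30-09:00, 09:30-10:45, 12:00-13:30, 13:45-16:15.
Tara ∩ Dmitri ∩ Leo: 07:45-09:00, 09:30-10:45, 12:00-13:30, 13:45-16:15.
Tara ∩ Dmitri ∩ Leo ∩ Lila: 07:45-09:00, 09:30-10:45, 12:00-12:30, 12:45-13:30, 13:45-16:15.
Tara ∩ Dmitri ∩ Leo ∩ Lila ∩ Pablo: 07:45-09:00, 09:30-10:45, 12:00-12:30, 12:45-13:30, 13:45-16:15.
Summing the common windows: 75 + 75 + 30 + 45 + 150 = 375 minutes.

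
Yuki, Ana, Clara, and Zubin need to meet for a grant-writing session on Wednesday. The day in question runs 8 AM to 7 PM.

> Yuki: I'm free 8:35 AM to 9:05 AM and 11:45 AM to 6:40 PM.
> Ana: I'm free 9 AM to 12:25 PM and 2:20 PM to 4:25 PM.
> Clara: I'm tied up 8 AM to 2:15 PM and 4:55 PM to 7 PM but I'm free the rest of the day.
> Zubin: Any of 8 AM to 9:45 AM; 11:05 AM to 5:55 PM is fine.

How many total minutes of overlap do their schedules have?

125

Yuki free: 08:35-09:05, 11:45-18:40.
Ana free: 09:00-12:25, 14:20-16:25.
Clara free: 14:15-16:55 (invert busy blocks within the working day).
Zubin free: 08:00-09:45, 11:05-17:55.
Yuki ∩ Ana: 09:00-09:05, 11:45-12:25, 14:20-16:25.
Yuki ∩ Ana ∩ Clara: 14:20-16:25.
Yuki ∩ Ana ∩ Clara ∩ Zubin: 14:20-16:25.
That's a single block of 125 minutes.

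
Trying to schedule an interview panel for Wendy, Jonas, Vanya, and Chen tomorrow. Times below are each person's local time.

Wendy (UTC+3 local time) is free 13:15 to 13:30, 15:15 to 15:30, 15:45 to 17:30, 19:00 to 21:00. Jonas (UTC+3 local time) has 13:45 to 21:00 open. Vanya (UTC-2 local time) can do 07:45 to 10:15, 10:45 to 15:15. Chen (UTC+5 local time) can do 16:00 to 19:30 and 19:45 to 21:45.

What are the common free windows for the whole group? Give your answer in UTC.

12:45-14:30, 16:00-16:45

Wendy in UTC: 10:15-10:30, 12:15-12:30, 12:45-14:30, 16:00-18:00 (subtract 3h to convert from UTC+3).
Jonas in UTC: 10:45-18:00 (subtract 3h to convert from UTC+3).
Vanya in UTC: 09:45-12:15, 12:45-17:15 (add 2h to convert from UTC-2).
Chen in UTC: 11:00-14:30, 14:45-16:45 (subtract 5h to convert from UTC+5).
Wendy ∩ Jonas: 12:15-12:30, 12:45-14:30, 16:00-18:00.
Wendy ∩ Jonas ∩ Vanya: 12:45-14:30, 16:00-17:15.
Wendy ∩ Jonas ∩ Vanya ∩ Chen: 12:45-14:30, 16:00-16:45.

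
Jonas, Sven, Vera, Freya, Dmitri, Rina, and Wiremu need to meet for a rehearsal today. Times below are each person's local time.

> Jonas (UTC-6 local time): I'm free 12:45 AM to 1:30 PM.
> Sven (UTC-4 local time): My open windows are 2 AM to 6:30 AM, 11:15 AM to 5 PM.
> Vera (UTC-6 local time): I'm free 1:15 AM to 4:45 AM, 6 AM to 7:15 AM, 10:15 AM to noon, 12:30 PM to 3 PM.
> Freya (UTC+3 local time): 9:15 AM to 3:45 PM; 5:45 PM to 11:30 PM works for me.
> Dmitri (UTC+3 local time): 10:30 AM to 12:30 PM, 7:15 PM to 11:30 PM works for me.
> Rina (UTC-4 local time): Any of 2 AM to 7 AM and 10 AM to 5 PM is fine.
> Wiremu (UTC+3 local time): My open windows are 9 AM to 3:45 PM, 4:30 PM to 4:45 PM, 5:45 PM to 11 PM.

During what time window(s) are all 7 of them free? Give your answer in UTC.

07:30-09:30, 16:15-18:00, 18:30-19:30

Jonas in UTC: 06:45-19:30 (add 6h to convert from UTC-6).
Sven in UTC: 06:00-10:30, 15:15-21:00 (add 4h to convert from UTC-4).
Vera in UTC: 07:15-10:45, 12:00-13:15, 16:15-18:00, 18:30-21:00 (add 6h to convert from UTC-6).
Freya in UTC: 06:15-12:45, 14:45-20:30 (subtract 3h to convert from UTC+3).
Dmitri in UTC: 07:30-09:30, 16:15-20:30 (subtract 3h to convert from UTC+3).
Rina in UTC: 06:00-11:00, 14:00-21:00 (add 4h to convert from UTC-4).
Wiremu in UTC: 06:00-12:45, 13:30-13:45, 14:45-20:00 (subtract 3h to convert from UTC+3).
Jonas ∩ Sven: 06:45-10:30, 15:15-19:30.
Jonas ∩ Sven ∩ Vera: 07:15-10:30, 16:15-18:00, 18:30-19:30.
Jonas ∩ Sven ∩ Vera ∩ Freya: 07:15-10:30, 16:15-18:00, 18:30-19:30.
Jonas ∩ Sven ∩ Vera ∩ Freya ∩ Dmitri: 07:30-09:30, 16:15-18:00, 18:30-19:30.
Jonas ∩ Sven ∩ Vera ∩ Freya ∩ Dmitri ∩ Rina: 07:30-09:30, 16:15-18:00, 18:30-19:30.
Jonas ∩ Sven ∩ Vera ∩ Freya ∩ Dmitri ∩ Rina ∩ Wiremu: 07:30-09:30, 16:15-18:00, 18:30-19:30.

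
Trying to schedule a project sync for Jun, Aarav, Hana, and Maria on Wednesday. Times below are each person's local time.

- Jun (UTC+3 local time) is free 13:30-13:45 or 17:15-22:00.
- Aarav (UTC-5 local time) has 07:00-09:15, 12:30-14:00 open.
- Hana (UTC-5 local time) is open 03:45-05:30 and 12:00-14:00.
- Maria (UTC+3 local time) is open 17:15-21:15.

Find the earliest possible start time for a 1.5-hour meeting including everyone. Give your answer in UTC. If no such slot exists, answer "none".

none

Jun in UTC: 10:30-10:45, 14:15-19:00 (subtract 3h to convert from UTC+3).
Aarav in UTC: 12:00-14:15, 17:30-19:00 (add 5h to convert from UTC-5).
Hana in UTC: 08:45-10:30, 17:00-19:00 (add 5h to convert from UTC-5).
Maria in UTC: 14:15-18:15 (subtract 3h to convert from UTC+3).
Jun ∩ Aarav: 17:30-19:00.
Jun ∩ Aarav ∩ Hana: 17:30-19:00.
Jun ∩ Aarav ∩ Hana ∩ Maria: 17:30-18:15.
No common window is at least 90 minutes long.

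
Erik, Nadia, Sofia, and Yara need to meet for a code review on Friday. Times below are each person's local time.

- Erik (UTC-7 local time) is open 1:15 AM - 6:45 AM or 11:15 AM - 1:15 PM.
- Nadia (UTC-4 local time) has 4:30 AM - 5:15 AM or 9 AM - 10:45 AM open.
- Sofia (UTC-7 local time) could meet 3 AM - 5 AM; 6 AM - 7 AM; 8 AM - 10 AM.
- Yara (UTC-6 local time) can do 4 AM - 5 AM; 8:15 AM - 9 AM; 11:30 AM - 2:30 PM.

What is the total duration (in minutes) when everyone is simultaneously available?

Erik in UTC: 08:15-13:45, 18:15-20:15 (add 7h to convert from UTC-7).
Nadia in UTC: 08:30-09:15, 13:00-14:45 (add 4h to convert from UTC-4).
Sofia in UTC: 10:00-12:00, 13:00-14:00, 15:00-17:00 (add 7h to convert from UTC-7).
Yara in UTC: 10:00-11:00, 14:15-15:00, 17:30-20:30 (add 6h to convert from UTC-6).
Erik ∩ Nadia: 08:30-09:15, 13:00-13:45.
Erik ∩ Nadia ∩ Sofia: 13:00-13:45.
Erik ∩ Nadia ∩ Sofia ∩ Yara: ∅.
There is no time when everyone is free.
There is no common window, so the total is 0 minutes.

0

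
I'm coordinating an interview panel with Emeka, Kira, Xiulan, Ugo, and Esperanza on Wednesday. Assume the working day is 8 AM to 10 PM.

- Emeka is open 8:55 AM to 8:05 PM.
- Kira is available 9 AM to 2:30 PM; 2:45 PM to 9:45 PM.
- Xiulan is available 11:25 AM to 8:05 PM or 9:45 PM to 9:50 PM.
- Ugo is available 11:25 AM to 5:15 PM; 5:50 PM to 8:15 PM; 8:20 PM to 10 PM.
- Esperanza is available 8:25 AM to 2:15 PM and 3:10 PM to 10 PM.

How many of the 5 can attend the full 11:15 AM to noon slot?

3

Emeka, Kira, and Esperanza can make the full 11:15-12:00 slot — that's 3.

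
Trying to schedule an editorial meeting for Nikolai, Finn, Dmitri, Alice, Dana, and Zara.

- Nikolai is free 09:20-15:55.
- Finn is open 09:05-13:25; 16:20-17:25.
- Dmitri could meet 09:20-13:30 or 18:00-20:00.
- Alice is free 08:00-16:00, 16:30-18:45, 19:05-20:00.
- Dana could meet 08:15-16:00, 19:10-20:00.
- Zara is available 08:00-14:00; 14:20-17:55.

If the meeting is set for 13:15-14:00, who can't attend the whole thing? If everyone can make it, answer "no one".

Dmitri, Finn

Nikolai: free for 13:15-14:00. Finn: not fully free for 13:15-14:00. Dmitri: not fully free for 13:15-14:00. Alice: free for 13:15-14:00. Dana: free for 13:15-14:00. Zara: free for 13:15-14:00.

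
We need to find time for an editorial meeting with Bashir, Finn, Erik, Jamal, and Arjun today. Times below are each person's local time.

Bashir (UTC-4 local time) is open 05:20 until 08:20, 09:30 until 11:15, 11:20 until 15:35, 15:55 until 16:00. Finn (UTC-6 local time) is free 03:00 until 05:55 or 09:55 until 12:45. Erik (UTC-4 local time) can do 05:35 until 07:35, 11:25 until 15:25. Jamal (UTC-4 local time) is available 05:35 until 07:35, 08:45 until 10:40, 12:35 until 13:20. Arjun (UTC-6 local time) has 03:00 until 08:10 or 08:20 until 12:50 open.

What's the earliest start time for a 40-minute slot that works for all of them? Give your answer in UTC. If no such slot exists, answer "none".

Bashir in UTC: 09:20-12:20, 13:30-15:15, 15:20-19:35, 19:55-20:00 (add 4h to convert from UTC-4).
Finn in UTC: 09:00-11:55, 15:55-18:45 (add 6h to convert from UTC-6).
Erik in UTC: 09:35-11:35, 15:25-19:25 (add 4h to convert from UTC-4).
Jamal in UTC: 09:35-11:35, 12:45-14:40, 16:35-17:20 (add 4h to convert from UTC-4).
Arjun in UTC: 09:00-14:10, 14:20-18:50 (add 6h to convert from UTC-6).
Bashir ∩ Finn: 09:20-11:55, 15:55-18:45.
Bashir ∩ Finn ∩ Erik: 09:35-11:35, 15:55-18:45.
Bashir ∩ Finn ∩ Erik ∩ Jamal: 09:35-11:35, 16:35-17:20.
Bashir ∩ Finn ∩ Erik ∩ Jamal ∩ Arjun: 09:35-11:35, 16:35-17:20.
Those are the intersection windows.
The first common window of at least 40 minutes is 09:35-11:35, so the earliest start is 09:35.

09:35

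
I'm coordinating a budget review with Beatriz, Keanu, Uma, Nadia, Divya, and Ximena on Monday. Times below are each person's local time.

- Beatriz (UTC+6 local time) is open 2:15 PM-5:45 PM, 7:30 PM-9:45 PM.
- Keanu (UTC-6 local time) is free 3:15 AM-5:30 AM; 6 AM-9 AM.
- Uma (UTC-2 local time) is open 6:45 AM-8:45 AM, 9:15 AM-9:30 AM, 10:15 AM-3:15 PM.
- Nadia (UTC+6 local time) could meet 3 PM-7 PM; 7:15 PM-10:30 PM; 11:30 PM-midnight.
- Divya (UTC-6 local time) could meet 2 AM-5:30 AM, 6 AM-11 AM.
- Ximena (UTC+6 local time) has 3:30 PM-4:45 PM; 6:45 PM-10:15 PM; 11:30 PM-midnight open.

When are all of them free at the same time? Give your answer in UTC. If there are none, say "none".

Beatriz in UTC: 08:15-11:45, 13:30-15:45 (subtract 6h to convert from UTC+6).
Keanu in UTC: 09:15-11:30, 12:00-15:00 (add 6h to convert from UTC-6).
Uma in UTC: 08:45-10:45, 11:15-11:30, 12:15-17:15 (add 2h to convert from UTC-2).
Nadia in UTC: 09:00-13:00, 13:15-16:30, 17:30-18:00 (subtract 6h to convert from UTC+6).
Divya in UTC: 08:00-11:30, 12:00-17:00 (add 6h to convert from UTC-6).
Ximena in UTC: 09:30-10:45, 12:45-16:15, 17:30-18:00 (subtract 6h to convert from UTC+6).
Beatriz ∩ Keanu: 09:15-11:30, 13:30-15:00.
Beatriz ∩ Keanu ∩ Uma: 09:15-10:45, 11:15-11:30, 13:30-15:00.
Beatriz ∩ Keanu ∩ Uma ∩ Nadia: 09:15-10:45, 11:15-11:30, 13:30-15:00.
Beatriz ∩ Keanu ∩ Uma ∩ Nadia ∩ Divya: 09:15-10:45, 11:15-11:30, 13:30-15:00.
Beatriz ∩ Keanu ∩ Uma ∩ Nadia ∩ Divya ∩ Ximena: 09:30-10:45, 13:30-15:00.

09:30-10:45, 13:30-15:00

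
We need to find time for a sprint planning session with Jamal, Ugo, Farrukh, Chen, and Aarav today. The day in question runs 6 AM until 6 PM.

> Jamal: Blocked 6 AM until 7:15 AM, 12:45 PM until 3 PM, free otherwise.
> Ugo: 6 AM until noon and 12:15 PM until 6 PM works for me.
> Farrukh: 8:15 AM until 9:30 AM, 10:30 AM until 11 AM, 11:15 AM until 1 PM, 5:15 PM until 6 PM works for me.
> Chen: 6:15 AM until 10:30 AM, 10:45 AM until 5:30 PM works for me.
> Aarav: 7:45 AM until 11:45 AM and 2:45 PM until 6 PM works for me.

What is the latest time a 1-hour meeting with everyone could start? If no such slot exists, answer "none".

Jamal free: 07:15-12:45, 15:00-18:00 (invert busy blocks within the working day).
Ugo free: 06:00-12:00, 12:15-18:00.
Farrukh free: 08:15-09:30, 10:30-11:00, 11:15-13:00, 17:15-18:00.
Chen free: 06:15-10:30, 10:45-17:30.
Aarav free: 07:45-11:45, 14:45-18:00.
Jamal ∩ Ugo: 07:15-12:00, 12:15-12:45, 15:00-18:00.
Jamal ∩ Ugo ∩ Farrukh: 08:15-09:30, 10:30-11:00, 11:15-12:00, 12:15-12:45, 17:15-18:00.
Jamal ∩ Ugo ∩ Farrukh ∩ Chen: 08:15-09:30, 10:45-11:00, 11:15-12:00, 12:15-12:45, 17:15-17:30.
Jamal ∩ Ugo ∩ Farrukh ∩ Chen ∩ Aarav: 08:15-09:30, 10:45-11:00, 11:15-11:45, 17:15-17:30.
The last common window of at least 60 minutes is 08:15-09:30; a 60-minute meeting can start as late as 08:30 and still end by 09:30.

08:30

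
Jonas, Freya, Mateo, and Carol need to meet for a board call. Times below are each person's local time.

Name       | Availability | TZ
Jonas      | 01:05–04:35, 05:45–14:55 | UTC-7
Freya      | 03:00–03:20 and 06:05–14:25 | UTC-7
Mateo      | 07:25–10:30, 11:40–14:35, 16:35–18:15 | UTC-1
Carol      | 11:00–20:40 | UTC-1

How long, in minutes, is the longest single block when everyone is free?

Jonas in UTC: 08:05-11:35, 12:45-21:55 (add 7h to convert from UTC-7).
Freya in UTC: 10:00-10:20, 13:05-21:25 (add 7h to convert from UTC-7).
Mateo in UTC: 08:25-11:30, 12:40-15:35, 17:35-19:15 (add 1h to convert from UTC-1).
Carol in UTC: 12:00-21:40 (add 1h to convert from UTC-1).
Jonas ∩ Freya: 10:00-10:20, 13:05-21:25.
Jonas ∩ Freya ∩ Mateo: 10:00-10:20, 13:05-15:35, 17:35-19:15.
Jonas ∩ Freya ∩ Mateo ∩ Carol: 13:05-15:35, 17:35-19:15.
The longest is 13:05-15:35 at 150 minutes.

150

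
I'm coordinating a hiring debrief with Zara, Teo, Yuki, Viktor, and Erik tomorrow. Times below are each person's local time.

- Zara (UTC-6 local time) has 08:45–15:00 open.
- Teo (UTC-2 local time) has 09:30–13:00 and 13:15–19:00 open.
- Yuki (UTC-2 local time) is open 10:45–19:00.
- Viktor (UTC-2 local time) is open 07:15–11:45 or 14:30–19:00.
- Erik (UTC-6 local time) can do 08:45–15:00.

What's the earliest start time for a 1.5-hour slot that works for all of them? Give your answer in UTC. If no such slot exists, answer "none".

16:30

Zara in UTC: 14:45-21:00 (add 6h to convert from UTC-6).
Teo in UTC: 11:30-15:00, 15:15-21:00 (add 2h to convert from UTC-2).
Yuki in UTC: 12:45-21:00 (add 2h to convert from UTC-2).
Viktor in UTC: 09:15-13:45, 16:30-21:00 (add 2h to convert from UTC-2).
Erik in UTC: 14:45-21:00 (add 6h to convert from UTC-6).
Zara ∩ Teo: 14:45-15:00, 15:15-21:00.
Zara ∩ Teo ∩ Yuki: 14:45-15:00, 15:15-21:00.
Zara ∩ Teo ∩ Yuki ∩ Viktor: 16:30-21:00.
Zara ∩ Teo ∩ Yuki ∩ Viktor ∩ Erik: 16:30-21:00.
Those are the intersection windows.
The first common window of at least 90 minutes is 16:30-21:00, so the earliest start is 16:30.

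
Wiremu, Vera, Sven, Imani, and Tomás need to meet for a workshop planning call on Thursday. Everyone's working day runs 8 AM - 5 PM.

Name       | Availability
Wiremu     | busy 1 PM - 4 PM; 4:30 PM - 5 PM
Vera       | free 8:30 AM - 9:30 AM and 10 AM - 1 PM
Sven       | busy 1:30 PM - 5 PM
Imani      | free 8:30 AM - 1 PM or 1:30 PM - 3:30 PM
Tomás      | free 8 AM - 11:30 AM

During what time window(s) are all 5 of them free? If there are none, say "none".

08:30-09:30, 10:00-11:30

Wiremu free: 08:00-13:00, 16:00-16:30 (invert busy blocks within the working day).
Vera free: 08:30-09:30, 10:00-13:00.
Sven free: 08:00-13:30 (invert busy blocks within the working day).
Imani free: 08:30-13:00, 13:30-15:30.
Tomás free: 08:00-11:30.
Wiremu ∩ Vera: 08:30-09:30, 10:00-13:00.
Wiremu ∩ Vera ∩ Sven: 08:30-09:30, 10:00-13:00.
Wiremu ∩ Vera ∩ Sven ∩ Imani: 08:30-09:30, 10:00-13:00.
Wiremu ∩ Vera ∩ Sven ∩ Imani ∩ Tomás: 08:30-09:30, 10:00-11:30.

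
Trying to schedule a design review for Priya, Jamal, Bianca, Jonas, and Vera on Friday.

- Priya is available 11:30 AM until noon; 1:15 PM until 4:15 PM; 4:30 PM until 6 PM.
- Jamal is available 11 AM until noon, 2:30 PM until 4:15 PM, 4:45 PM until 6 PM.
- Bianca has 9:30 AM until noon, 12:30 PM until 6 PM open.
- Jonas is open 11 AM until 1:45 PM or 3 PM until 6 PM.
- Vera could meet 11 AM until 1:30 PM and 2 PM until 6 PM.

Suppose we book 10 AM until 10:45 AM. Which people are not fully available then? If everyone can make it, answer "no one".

Priya: not fully free for 10:00-10:45. Jamal: not fully free for 10:00-10:45. Bianca: free for 10:00-10:45. Jonas: not fully free for 10:00-10:45. Vera: not fully free for 10:00-10:45.

Jamal, Jonas, Priya, Vera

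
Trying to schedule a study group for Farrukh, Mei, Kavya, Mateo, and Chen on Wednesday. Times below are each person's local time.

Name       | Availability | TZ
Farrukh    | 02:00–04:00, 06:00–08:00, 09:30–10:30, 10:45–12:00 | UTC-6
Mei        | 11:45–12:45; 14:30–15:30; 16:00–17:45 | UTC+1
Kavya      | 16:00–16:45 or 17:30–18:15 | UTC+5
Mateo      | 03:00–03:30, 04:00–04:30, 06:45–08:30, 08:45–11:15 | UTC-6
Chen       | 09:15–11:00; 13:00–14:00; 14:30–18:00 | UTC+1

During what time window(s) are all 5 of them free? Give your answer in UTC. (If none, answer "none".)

none

Farrukh in UTC: 08:00-10:00, 12:00-14:00, 15:30-16:30, 16:45-18:00 (add 6h to convert from UTC-6).
Mei in UTC: 10:45-11:45, 13:30-14:30, 15:00-16:45 (subtract 1h to convert from UTC+1).
Kavya in UTC: 11:00-11:45, 12:30-13:15 (subtract 5h to convert from UTC+5).
Mateo in UTC: 09:00-09:30, 10:00-10:30, 12:45-14:30, 14:45-17:15 (add 6h to convert from UTC-6).
Chen in UTC: 08:15-10:00, 12:00-13:00, 13:30-17:00 (subtract 1h to convert from UTC+1).
Farrukh ∩ Mei: 13:30-14:00, 15:30-16:30.
Farrukh ∩ Mei ∩ Kavya: ∅.
Farrukh ∩ Mei ∩ Kavya ∩ Mateo: ∅.
Farrukh ∩ Mei ∩ Kavya ∩ Mateo ∩ Chen: ∅.
There is no time when everyone is free.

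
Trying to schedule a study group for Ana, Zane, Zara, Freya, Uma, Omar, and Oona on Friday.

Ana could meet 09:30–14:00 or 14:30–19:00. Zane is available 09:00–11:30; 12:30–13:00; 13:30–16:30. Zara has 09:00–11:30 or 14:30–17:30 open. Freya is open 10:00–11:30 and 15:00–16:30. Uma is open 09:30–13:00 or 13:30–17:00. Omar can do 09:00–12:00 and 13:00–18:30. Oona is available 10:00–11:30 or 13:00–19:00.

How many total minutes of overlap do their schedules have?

180

Ana ∩ Zane: 09:30-11:30, 12:30-13:00, 13:30-14:00, 14:30-16:30.
Ana ∩ Zane ∩ Zara: 09:30-11:30, 14:30-16:30.
Ana ∩ Zane ∩ Zara ∩ Freya: 10:00-11:30, 15:00-16:30.
Ana ∩ Zane ∩ Zara ∩ Freya ∩ Uma: 10:00-11:30, 15:00-16:30.
Ana ∩ Zane ∩ Zara ∩ Freya ∩ Uma ∩ Omar: 10:00-11:30, 15:00-16:30.
Ana ∩ Zane ∩ Zara ∩ Freya ∩ Uma ∩ Omar ∩ Oona: 10:00-11:30, 15:00-16:30.
Summing the common windows: 90 + 90 = 180 minutes.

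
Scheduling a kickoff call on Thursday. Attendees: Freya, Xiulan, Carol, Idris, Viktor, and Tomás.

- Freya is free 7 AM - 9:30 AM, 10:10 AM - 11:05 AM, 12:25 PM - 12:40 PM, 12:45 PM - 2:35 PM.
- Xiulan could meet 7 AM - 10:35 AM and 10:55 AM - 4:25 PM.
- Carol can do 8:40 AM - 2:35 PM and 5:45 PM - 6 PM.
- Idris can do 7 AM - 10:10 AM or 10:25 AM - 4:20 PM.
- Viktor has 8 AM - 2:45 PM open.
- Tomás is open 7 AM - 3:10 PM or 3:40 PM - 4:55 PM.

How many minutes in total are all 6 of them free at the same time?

195

Freya ∩ Xiulan: 07:00-09:30, 10:10-10:35, 10:55-11:05, 12:25-12:40, 12:45-14:35.
Freya ∩ Xiulan ∩ Carol: 08:40-09:30, 10:10-10:35, 10:55-11:05, 12:25-12:40, 12:45-14:35.
Freya ∩ Xiulan ∩ Carol ∩ Idris: 08:40-09:30, 10:25-10:35, 10:55-11:05, 12:25-12:40, 12:45-14:35.
Freya ∩ Xiulan ∩ Carol ∩ Idris ∩ Viktor: 08:40-09:30, 10:25-10:35, 10:55-11:05, 12:25-12:40, 12:45-14:35.
Freya ∩ Xiulan ∩ Carol ∩ Idris ∩ Viktor ∩ Tomás: 08:40-09:30, 10:25-10:35, 10:55-11:05, 12:25-12:40, 12:45-14:35.
Summing the common windows: 50 + 10 + 10 + 15 + 110 = 195 minutes.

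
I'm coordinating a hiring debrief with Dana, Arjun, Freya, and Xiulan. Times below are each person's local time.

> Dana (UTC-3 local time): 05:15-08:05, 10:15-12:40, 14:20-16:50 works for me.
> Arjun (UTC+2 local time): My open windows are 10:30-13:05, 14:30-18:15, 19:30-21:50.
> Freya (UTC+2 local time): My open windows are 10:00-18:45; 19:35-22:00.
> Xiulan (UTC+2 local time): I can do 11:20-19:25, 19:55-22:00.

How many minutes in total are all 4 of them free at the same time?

Dana in UTC: 08:15-11:05, 13:15-15:40, 17:20-19:50 (add 3h to convert from UTC-3).
Arjun in UTC: 08:30-11:05, 12:30-16:15, 17:30-19:50 (subtract 2h to convert from UTC+2).
Freya in UTC: 08:00-16:45, 17:35-20:00 (subtract 2h to convert from UTC+2).
Xiulan in UTC: 09:20-17:25, 17:55-20:00 (subtract 2h to convert from UTC+2).
Dana ∩ Arjun: 08:30-11:05, 13:15-15:40, 17:30-19:50.
Dana ∩ Arjun ∩ Freya: 08:30-11:05, 13:15-15:40, 17:35-19:50.
Dana ∩ Arjun ∩ Freya ∩ Xiulan: 09:20-11:05, 13:15-15:40, 17:55-19:50.
Summing the common windows: 105 + 145 + 115 = 365 minutes.

365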